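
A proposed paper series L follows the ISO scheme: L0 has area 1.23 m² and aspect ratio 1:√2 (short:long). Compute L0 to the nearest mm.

Let the short side be w mm. Then w · w√2 = 1.23 m² = 1,230,000 mm².
w² = 1,230,000/√2, so w ≈ 932.6 mm; long side = w√2 ≈ 1318.9 mm.

933 × 1319 mm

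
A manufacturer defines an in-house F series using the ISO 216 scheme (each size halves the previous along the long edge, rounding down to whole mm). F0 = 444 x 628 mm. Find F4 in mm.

F1 = 314 × 444 mm (from F0 by 1 halving).
F2: ⌊444/2⌋ × 314 = 222 × 314 mm
F3: ⌊314/2⌋ × 222 = 157 × 222 mm
F4: ⌊222/2⌋ × 157 = 111 × 157 mm

111 × 157 mm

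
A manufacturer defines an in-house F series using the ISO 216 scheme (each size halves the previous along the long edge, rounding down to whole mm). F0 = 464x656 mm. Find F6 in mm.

58 × 82 mm

F1 = 328 × 464 mm (from F0 by 1 halving).
F2: ⌊464/2⌋ × 328 = 232 × 328 mm
F3: ⌊328/2⌋ × 232 = 164 × 232 mm
F4: ⌊232/2⌋ × 164 = 116 × 164 mm
F5: ⌊164/2⌋ × 116 = 82 × 116 mm
F6: ⌊116/2⌋ × 82 = 58 × 82 mm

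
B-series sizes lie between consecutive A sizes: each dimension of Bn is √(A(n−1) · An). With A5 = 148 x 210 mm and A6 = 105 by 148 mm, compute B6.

125 × 176 mm

Short side: √(148 · 105) = √15540 ≈ 124.7 → 125 mm
Long side: √(210 · 148) = √31080 ≈ 176.3 → 176 mm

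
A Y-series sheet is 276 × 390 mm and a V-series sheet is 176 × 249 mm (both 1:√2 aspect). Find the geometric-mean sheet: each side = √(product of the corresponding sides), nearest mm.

Short side: √(276 · 176) = √48576 ≈ 220.4 → 220 mm
Long side: √(390 · 249) = √97110 ≈ 311.6 → 312 mm

220 × 312 mm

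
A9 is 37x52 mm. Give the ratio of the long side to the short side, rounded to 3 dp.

1.405

52 / 37 = 1.405
ISO 216 targets √2 ≈ 1.414; the -0.009 deviation is from mm rounding.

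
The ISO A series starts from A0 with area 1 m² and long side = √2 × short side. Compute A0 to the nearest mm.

841 × 1189 mm

Let the short side be w mm. Then the long side is w√2 and w · w√2 = 10⁶ mm².
w² = 10⁶/√2, so w = 1000 / 2^(1/4) ≈ 840.9 mm; long side = 1000 · 2^(1/4) ≈ 1189.2 mm.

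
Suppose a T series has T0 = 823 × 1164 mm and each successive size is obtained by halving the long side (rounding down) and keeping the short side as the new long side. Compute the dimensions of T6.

102 × 145 mm

T1: ⌊1164/2⌋ × 823 = 582 × 823 mm
T2: ⌊823/2⌋ × 582 = 411 × 582 mm
T3: ⌊582/2⌋ × 411 = 291 × 411 mm
T4: ⌊411/2⌋ × 291 = 205 × 291 mm
T5: ⌊291/2⌋ × 205 = 145 × 205 mm
T6: ⌊205/2⌋ × 145 = 102 × 145 mm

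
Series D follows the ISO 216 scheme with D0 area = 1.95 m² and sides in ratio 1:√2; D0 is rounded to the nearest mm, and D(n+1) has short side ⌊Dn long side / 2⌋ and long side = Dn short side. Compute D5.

207 × 293 mm

Let D0's short side be w mm. w · w√2 = 1.95 m² = 1,950,000 mm², so w ≈ 1174.2 mm and w√2 ≈ 1660.6 mm → D0 = 1174 × 1661 mm.
D1: ⌊1661/2⌋ × 1174 = 830 × 1174 mm
D2: ⌊1174/2⌋ × 830 = 587 × 830 mm
D3: ⌊830/2⌋ × 587 = 415 × 587 mm
D4: ⌊587/2⌋ × 415 = 293 × 415 mm
D5: ⌊415/2⌋ × 293 = 207 × 293 mm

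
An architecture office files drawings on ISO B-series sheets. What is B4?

B0 = 1000 × 1414 mm (B0 has a 1000 mm short side, aspect 1:√2).
B1: ⌊1414/2⌋ × 1000 = 707 × 1000 mm
B2: ⌊1000/2⌋ × 707 = 500 × 707 mm
B3: ⌊707/2⌋ × 500 = 353 × 500 mm
B4: ⌊500/2⌋ × 353 = 250 × 353 mm

250 × 353 mm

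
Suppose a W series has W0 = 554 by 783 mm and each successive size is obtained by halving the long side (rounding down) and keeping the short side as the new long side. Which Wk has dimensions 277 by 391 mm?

W0: 554 × 783 mm
W1: 391 × 554 mm
W2: 277 × 391 mm
W3: 195 × 277 mm
→ matches W2.

W2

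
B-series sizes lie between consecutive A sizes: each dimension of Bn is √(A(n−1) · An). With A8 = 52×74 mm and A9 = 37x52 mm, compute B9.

Short side: √(52 · 37) = √1924 ≈ 43.9 → 44 mm
Long side: √(74 · 52) = √3848 ≈ 62.0 → 62 mm

44 × 62 mm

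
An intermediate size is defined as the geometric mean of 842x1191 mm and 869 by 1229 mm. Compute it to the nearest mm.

855 × 1210 mm

Short side: √(842 · 869) = √731698 ≈ 855.4 → 855 mm
Long side: √(1191 · 1229) = √1463739 ≈ 1209.9 → 1210 mm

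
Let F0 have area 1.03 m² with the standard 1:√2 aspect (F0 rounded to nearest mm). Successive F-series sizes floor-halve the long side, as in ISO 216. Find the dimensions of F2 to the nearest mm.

426 × 603 mm

Let F0's short side be w mm. w · w√2 = 1.03 m² = 1,030,000 mm², so w ≈ 853.4 mm and w√2 ≈ 1206.9 mm → F0 = 853 × 1207 mm.
F1: ⌊1207/2⌋ × 853 = 603 × 853 mm
F2: ⌊853/2⌋ × 603 = 426 × 603 mm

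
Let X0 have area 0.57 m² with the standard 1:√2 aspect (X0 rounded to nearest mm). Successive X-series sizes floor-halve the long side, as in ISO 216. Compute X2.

317 × 449 mm

Let X0's short side be w mm. w · w√2 = 0.57 m² = 570,000 mm², so w ≈ 634.9 mm and w√2 ≈ 897.8 mm → X0 = 635 × 898 mm.
X1: ⌊898/2⌋ × 635 = 449 × 635 mm
X2: ⌊635/2⌋ × 449 = 317 × 449 mm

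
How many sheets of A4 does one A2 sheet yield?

A2 = 420 × 594 mm; A4 = 210 × 297 mm.
Each halving step doubles the count; 2 steps from A2 to A4.
2^2 = 4.

4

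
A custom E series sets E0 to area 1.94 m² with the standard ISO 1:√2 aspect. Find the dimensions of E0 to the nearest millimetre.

Let the short side be w mm. Then w · w√2 = 1.94 m² = 1,940,000 mm².
w² = 1,940,000/√2, so w ≈ 1171.2 mm; long side = w√2 ≈ 1656.4 mm.

1171 × 1656 mm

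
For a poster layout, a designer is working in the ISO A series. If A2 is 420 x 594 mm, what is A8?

A3: ⌊594/2⌋ × 420 = 297 × 420 mm
A4: ⌊420/2⌋ × 297 = 210 × 297 mm
A5: ⌊297/2⌋ × 210 = 148 × 210 mm
A6: ⌊210/2⌋ × 148 = 105 × 148 mm
A7: ⌊148/2⌋ × 105 = 74 × 105 mm
A8: ⌊105/2⌋ × 74 = 52 × 74 mm

52 × 74 mm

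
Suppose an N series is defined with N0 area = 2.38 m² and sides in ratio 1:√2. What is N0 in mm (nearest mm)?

Let the short side be w mm. Then w · w√2 = 2.38 m² = 2,380,000 mm².
w² = 2,380,000/√2, so w ≈ 1297.3 mm; long side = w√2 ≈ 1834.6 mm.

1297 × 1835 mm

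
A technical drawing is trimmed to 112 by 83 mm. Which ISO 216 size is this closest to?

Aspect ratio 112/83 ≈ 1.349 (ISO target is √2 ≈ 1.414).
In the C-series (envelope sizes, between A and B): C7 = 81 × 114 mm.
Off by 4 mm total — nearest standard size.

C7 (81 × 114 mm)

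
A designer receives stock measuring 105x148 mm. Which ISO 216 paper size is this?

A6 (105 × 148 mm)

Aspect ratio 148/105 ≈ 1.410 — close to the ISO √2 ≈ 1.414.
In the A-series (A0 area = 1 m²): A6 = 105 × 148 mm.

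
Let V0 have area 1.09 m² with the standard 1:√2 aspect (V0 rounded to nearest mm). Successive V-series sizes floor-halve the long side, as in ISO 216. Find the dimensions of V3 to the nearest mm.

310 × 439 mm

Let V0's short side be w mm. w · w√2 = 1.09 m² = 1,090,000 mm², so w ≈ 877.9 mm and w√2 ≈ 1241.6 mm → V0 = 878 × 1242 mm.
V1: ⌊1242/2⌋ × 878 = 621 × 878 mm
V2: ⌊878/2⌋ × 621 = 439 × 621 mm
V3: ⌊621/2⌋ × 439 = 310 × 439 mm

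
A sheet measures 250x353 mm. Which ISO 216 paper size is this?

B4 (250 × 353 mm)

Aspect ratio 353/250 ≈ 1.412 — close to the ISO √2 ≈ 1.414.
In the B-series (B0 = 1000 × 1414 mm): B4 = 250 × 353 mm.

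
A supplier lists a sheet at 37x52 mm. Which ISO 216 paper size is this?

Aspect ratio 52/37 ≈ 1.405 — close to the ISO √2 ≈ 1.414.
In the A-series (A0 area = 1 m²): A9 = 37 × 52 mm.

A9 (37 × 52 mm)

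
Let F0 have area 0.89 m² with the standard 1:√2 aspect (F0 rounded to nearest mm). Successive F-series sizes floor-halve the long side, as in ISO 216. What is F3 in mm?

280 × 396 mm

Let F0's short side be w mm. w · w√2 = 0.89 m² = 890,000 mm², so w ≈ 793.3 mm and w√2 ≈ 1121.9 mm → F0 = 793 × 1122 mm.
F1: ⌊1122/2⌋ × 793 = 561 × 793 mm
F2: ⌊793/2⌋ × 561 = 396 × 561 mm
F3: ⌊561/2⌋ × 396 = 280 × 396 mm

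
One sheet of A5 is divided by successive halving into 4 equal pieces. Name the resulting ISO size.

A7

4 = 2^2, so 2 halving steps.
A5 → A6 → … → A7 after 2 steps.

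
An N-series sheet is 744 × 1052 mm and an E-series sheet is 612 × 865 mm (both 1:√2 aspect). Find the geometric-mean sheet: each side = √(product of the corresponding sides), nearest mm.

Short side: √(744 · 612) = √455328 ≈ 674.8 → 675 mm
Long side: √(1052 · 865) = √909980 ≈ 953.9 → 954 mm

675 × 954 mm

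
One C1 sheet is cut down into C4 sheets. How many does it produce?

Each ISO step halves the sheet: 1 × C1 → 2 × C2 → 4 × C3 → 8 × C4
From C1 to C4 is 3 halving steps: 2^3 = 8.

8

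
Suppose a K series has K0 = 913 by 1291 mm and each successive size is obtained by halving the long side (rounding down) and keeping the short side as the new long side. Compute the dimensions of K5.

K1: ⌊1291/2⌋ × 913 = 645 × 913 mm
K2: ⌊913/2⌋ × 645 = 456 × 645 mm
K3: ⌊645/2⌋ × 456 = 322 × 456 mm
K4: ⌊456/2⌋ × 322 = 228 × 322 mm
K5: ⌊322/2⌋ × 228 = 161 × 228 mm

161 × 228 mm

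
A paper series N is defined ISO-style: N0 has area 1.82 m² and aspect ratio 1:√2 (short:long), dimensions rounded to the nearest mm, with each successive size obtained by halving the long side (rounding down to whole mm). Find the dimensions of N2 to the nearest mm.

567 × 802 mm

Let N0's short side be w mm. w · w√2 = 1.82 m² = 1,820,000 mm², so w ≈ 1134.4 mm and w√2 ≈ 1604.3 mm → N0 = 1134 × 1604 mm.
N1: ⌊1604/2⌋ × 1134 = 802 × 1134 mm
N2: ⌊1134/2⌋ × 802 = 567 × 802 mm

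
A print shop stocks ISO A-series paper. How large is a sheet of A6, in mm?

105 × 148 mm

A0 = 841 × 1189 mm (A0 has area 1 m², aspect 1:√2).
A1: ⌊1189/2⌋ × 841 = 594 × 841 mm
A2: ⌊841/2⌋ × 594 = 420 × 594 mm
A3: ⌊594/2⌋ × 420 = 297 × 420 mm
A4: ⌊420/2⌋ × 297 = 210 × 297 mm
A5: ⌊297/2⌋ × 210 = 148 × 210 mm
A6: ⌊210/2⌋ × 148 = 105 × 148 mm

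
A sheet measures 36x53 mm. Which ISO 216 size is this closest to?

A9 (37 × 52 mm)

Aspect ratio 53/36 ≈ 1.472 (ISO target is √2 ≈ 1.414).
In the A-series (A0 area = 1 m²): A9 = 37 × 52 mm.
Off by 2 mm total — nearest standard size.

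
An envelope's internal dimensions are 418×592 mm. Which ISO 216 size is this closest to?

A2 (420 × 594 mm)

Aspect ratio 592/418 ≈ 1.416 — close to the ISO √2 ≈ 1.414.
In the A-series (A0 area = 1 m²): A2 = 420 × 594 mm.
Off by 4 mm total — nearest standard size.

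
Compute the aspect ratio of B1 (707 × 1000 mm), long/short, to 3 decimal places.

1.414

1000 / 707 = 1.414
Matches √2 ≈ 1.414 — the ISO 216 defining ratio.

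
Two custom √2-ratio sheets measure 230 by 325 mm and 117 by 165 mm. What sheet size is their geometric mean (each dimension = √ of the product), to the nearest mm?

164 × 232 mm

Short side: √(230 · 117) = √26910 ≈ 164.0 → 164 mm
Long side: √(325 · 165) = √53625 ≈ 231.6 → 232 mm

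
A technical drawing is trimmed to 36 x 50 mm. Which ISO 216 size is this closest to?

A9 (37 × 52 mm)

Aspect ratio 50/36 ≈ 1.389 (ISO target is √2 ≈ 1.414).
In the A-series (A0 area = 1 m²): A9 = 37 × 52 mm.
Off by 3 mm total — nearest standard size.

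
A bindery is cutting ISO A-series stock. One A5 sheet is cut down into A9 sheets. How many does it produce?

Each ISO step halves the sheet: 1 × A5 → 2 × A6 → 4 × A7 → 8 × A8 → …
From A5 to A9 is 4 halving steps: 2^4 = 16.

16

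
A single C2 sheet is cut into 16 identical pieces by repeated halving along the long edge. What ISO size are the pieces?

16 = 2^4, so 4 halving steps.
C2 → C3 → … → C6 after 4 steps.

C6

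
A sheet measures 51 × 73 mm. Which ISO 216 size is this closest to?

A8 (52 × 74 mm)

Aspect ratio 73/51 ≈ 1.431 (ISO target is √2 ≈ 1.414).
In the A-series (A0 area = 1 m²): A8 = 52 × 74 mm.
Off by 2 mm total — nearest standard size.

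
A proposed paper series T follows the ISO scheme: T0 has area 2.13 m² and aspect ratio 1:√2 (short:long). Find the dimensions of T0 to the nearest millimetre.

1227 × 1736 mm

Let the short side be w mm. Then w · w√2 = 2.13 m² = 2,130,000 mm².
w² = 2,130,000/√2, so w ≈ 1227.2 mm; long side = w√2 ≈ 1735.6 mm.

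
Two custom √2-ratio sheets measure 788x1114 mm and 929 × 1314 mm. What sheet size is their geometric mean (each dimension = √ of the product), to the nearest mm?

Short side: √(788 · 929) = √732052 ≈ 855.6 → 856 mm
Long side: √(1114 · 1314) = √1463796 ≈ 1209.9 → 1210 mm

856 × 1210 mm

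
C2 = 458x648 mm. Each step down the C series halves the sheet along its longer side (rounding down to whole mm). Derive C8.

C3: ⌊648/2⌋ × 458 = 324 × 458 mm
C4: ⌊458/2⌋ × 324 = 229 × 324 mm
C5: ⌊324/2⌋ × 229 = 162 × 229 mm
C6: ⌊229/2⌋ × 162 = 114 × 162 mm
C7: ⌊162/2⌋ × 114 = 81 × 114 mm
C8: ⌊114/2⌋ × 81 = 57 × 81 mm

57 × 81 mm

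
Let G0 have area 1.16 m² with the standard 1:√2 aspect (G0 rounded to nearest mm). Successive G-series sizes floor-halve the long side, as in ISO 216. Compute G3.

320 × 453 mm

Let G0's short side be w mm. w · w√2 = 1.16 m² = 1,160,000 mm², so w ≈ 905.7 mm and w√2 ≈ 1280.8 mm → G0 = 906 × 1281 mm.
G1: ⌊1281/2⌋ × 906 = 640 × 906 mm
G2: ⌊906/2⌋ × 640 = 453 × 640 mm
G3: ⌊640/2⌋ × 453 = 320 × 453 mm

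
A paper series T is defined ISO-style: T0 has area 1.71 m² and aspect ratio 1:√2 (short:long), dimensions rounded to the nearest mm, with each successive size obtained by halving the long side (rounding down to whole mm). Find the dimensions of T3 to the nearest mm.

Let T0's short side be w mm. w · w√2 = 1.71 m² = 1,710,000 mm², so w ≈ 1099.6 mm and w√2 ≈ 1555.1 mm → T0 = 1100 × 1555 mm.
T1: ⌊1555/2⌋ × 1100 = 777 × 1100 mm
T2: ⌊1100/2⌋ × 777 = 550 × 777 mm
T3: ⌊777/2⌋ × 550 = 388 × 550 mm

388 × 550 mm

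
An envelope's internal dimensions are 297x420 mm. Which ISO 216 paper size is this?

Aspect ratio 420/297 ≈ 1.414 — close to the ISO √2 ≈ 1.414.
In the A-series (A0 area = 1 m²): A3 = 297 × 420 mm.

A3 (297 × 420 mm)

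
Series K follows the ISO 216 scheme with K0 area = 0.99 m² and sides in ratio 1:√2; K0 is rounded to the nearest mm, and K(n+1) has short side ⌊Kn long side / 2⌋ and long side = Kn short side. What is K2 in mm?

418 × 591 mm

Let K0's short side be w mm. w · w√2 = 0.99 m² = 990,000 mm², so w ≈ 836.7 mm and w√2 ≈ 1183.2 mm → K0 = 837 × 1183 mm.
K1: ⌊1183/2⌋ × 837 = 591 × 837 mm
K2: ⌊837/2⌋ × 591 = 418 × 591 mm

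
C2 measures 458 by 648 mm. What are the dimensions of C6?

114 × 162 mm

C3: ⌊648/2⌋ × 458 = 324 × 458 mm
C4: ⌊458/2⌋ × 324 = 229 × 324 mm
C5: ⌊324/2⌋ × 229 = 162 × 229 mm
C6: ⌊229/2⌋ × 162 = 114 × 162 mm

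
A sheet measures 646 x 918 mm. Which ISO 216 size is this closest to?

Aspect ratio 918/646 ≈ 1.421 — close to the ISO √2 ≈ 1.414.
In the C-series (envelope sizes, between A and B): C1 = 648 × 917 mm.
Off by 3 mm total — nearest standard size.

C1 (648 × 917 mm)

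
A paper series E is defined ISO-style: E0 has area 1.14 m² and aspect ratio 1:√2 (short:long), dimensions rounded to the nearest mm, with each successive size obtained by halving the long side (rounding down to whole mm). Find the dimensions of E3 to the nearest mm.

Let E0's short side be w mm. w · w√2 = 1.14 m² = 1,140,000 mm², so w ≈ 897.8 mm and w√2 ≈ 1269.7 mm → E0 = 898 × 1270 mm.
E1: ⌊1270/2⌋ × 898 = 635 × 898 mm
E2: ⌊898/2⌋ × 635 = 449 × 635 mm
E3: ⌊635/2⌋ × 449 = 317 × 449 mm

317 × 449 mm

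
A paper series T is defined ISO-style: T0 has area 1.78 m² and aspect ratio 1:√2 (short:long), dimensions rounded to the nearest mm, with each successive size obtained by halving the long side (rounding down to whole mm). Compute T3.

Let T0's short side be w mm. w · w√2 = 1.78 m² = 1,780,000 mm², so w ≈ 1121.9 mm and w√2 ≈ 1586.6 mm → T0 = 1122 × 1587 mm.
T1: ⌊1587/2⌋ × 1122 = 793 × 1122 mm
T2: ⌊1122/2⌋ × 793 = 561 × 793 mm
T3: ⌊793/2⌋ × 561 = 396 × 561 mm

396 × 561 mm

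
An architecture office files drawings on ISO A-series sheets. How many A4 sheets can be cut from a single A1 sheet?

Each ISO step halves the sheet: 1 × A1 → 2 × A2 → 4 × A3 → 8 × A4
From A1 to A4 is 3 halving steps: 2^3 = 8.

8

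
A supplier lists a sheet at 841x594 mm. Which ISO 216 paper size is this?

Aspect ratio 841/594 ≈ 1.416 — close to the ISO √2 ≈ 1.414.
In the A-series (A0 area = 1 m²): A1 = 594 × 841 mm.

A1 (594 × 841 mm)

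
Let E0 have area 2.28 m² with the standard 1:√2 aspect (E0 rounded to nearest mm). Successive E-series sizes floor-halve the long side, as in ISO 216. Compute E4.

Let E0's short side be w mm. w · w√2 = 2.28 m² = 2,280,000 mm², so w ≈ 1269.7 mm and w√2 ≈ 1795.7 mm → E0 = 1270 × 1796 mm.
E1: ⌊1796/2⌋ × 1270 = 898 × 1270 mm
E2: ⌊1270/2⌋ × 898 = 635 × 898 mm
E3: ⌊898/2⌋ × 635 = 449 × 635 mm
E4: ⌊635/2⌋ × 449 = 317 × 449 mm

317 × 449 mm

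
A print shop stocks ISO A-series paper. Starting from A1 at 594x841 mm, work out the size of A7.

74 × 105 mm

A2: ⌊841/2⌋ × 594 = 420 × 594 mm
A3: ⌊594/2⌋ × 420 = 297 × 420 mm
A4: ⌊420/2⌋ × 297 = 210 × 297 mm
A5: ⌊297/2⌋ × 210 = 148 × 210 mm
A6: ⌊210/2⌋ × 148 = 105 × 148 mm
A7: ⌊148/2⌋ × 105 = 74 × 105 mm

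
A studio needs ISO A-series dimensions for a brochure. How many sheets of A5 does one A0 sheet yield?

Each ISO step halves the sheet: 1 × A0 → 2 × A1 → 4 × A2 → 8 × A3 → …
From A0 to A5 is 5 halving steps: 2^5 = 32.

32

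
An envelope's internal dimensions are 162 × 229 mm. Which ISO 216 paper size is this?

C5 (162 × 229 mm)

Aspect ratio 229/162 ≈ 1.414 — close to the ISO √2 ≈ 1.414.
In the C-series (envelope sizes, between A and B): C5 = 162 × 229 mm.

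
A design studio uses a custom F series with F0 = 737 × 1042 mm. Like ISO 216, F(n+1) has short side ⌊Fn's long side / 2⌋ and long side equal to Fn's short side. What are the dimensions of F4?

184 × 260 mm

F1: ⌊1042/2⌋ × 737 = 521 × 737 mm
F2: ⌊737/2⌋ × 521 = 368 × 521 mm
F3: ⌊521/2⌋ × 368 = 260 × 368 mm
F4: ⌊368/2⌋ × 260 = 184 × 260 mm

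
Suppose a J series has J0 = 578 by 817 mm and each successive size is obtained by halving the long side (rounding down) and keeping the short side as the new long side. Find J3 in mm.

204 × 289 mm

J1: ⌊817/2⌋ × 578 = 408 × 578 mm
J2: ⌊578/2⌋ × 408 = 289 × 408 mm
J3: ⌊408/2⌋ × 289 = 204 × 289 mm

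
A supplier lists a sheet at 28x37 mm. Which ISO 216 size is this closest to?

A10 (26 × 37 mm)

Aspect ratio 37/28 ≈ 1.321 (ISO target is √2 ≈ 1.414).
In the A-series (A0 area = 1 m²): A10 = 26 × 37 mm.
Off by 2 mm total — nearest standard size.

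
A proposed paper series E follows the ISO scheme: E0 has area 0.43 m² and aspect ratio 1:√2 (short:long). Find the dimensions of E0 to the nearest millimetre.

Let the short side be w mm. Then w · w√2 = 0.43 m² = 430,000 mm².
w² = 430,000/√2, so w ≈ 551.4 mm; long side = w√2 ≈ 779.8 mm.

551 × 780 mm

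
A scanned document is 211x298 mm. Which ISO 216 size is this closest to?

Aspect ratio 298/211 ≈ 1.412 — close to the ISO √2 ≈ 1.414.
In the A-series (A0 area = 1 m²): A4 = 210 × 297 mm.
Off by 2 mm total — nearest standard size.

A4 (210 × 297 mm)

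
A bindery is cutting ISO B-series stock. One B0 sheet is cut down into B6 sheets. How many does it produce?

B0 = 1000 × 1414 mm; B6 = 125 × 176 mm.
Each halving step doubles the count; 6 steps from B0 to B6.
2^6 = 64.

64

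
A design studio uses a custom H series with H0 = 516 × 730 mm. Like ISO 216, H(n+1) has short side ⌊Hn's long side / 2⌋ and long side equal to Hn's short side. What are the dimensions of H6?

H1: ⌊730/2⌋ × 516 = 365 × 516 mm
H2: ⌊516/2⌋ × 365 = 258 × 365 mm
H3: ⌊365/2⌋ × 258 = 182 × 258 mm
H4: ⌊258/2⌋ × 182 = 129 × 182 mm
H5: ⌊182/2⌋ × 129 = 91 × 129 mm
H6: ⌊129/2⌋ × 91 = 64 × 91 mm

64 × 91 mm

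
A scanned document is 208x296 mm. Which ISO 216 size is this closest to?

Aspect ratio 296/208 ≈ 1.423 — close to the ISO √2 ≈ 1.414.
In the A-series (A0 area = 1 m²): A4 = 210 × 297 mm.
Off by 3 mm total — nearest standard size.

A4 (210 × 297 mm)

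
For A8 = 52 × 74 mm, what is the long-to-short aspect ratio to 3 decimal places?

1.423

74 / 52 = 1.423
ISO 216 targets √2 ≈ 1.414; the +0.009 deviation is from mm rounding.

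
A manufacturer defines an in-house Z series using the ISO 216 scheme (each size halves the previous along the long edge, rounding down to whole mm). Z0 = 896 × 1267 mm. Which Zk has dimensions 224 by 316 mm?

Z4

Z0: 896 × 1267 mm
Z1: 633 × 896 mm
Z2: 448 × 633 mm
Z3: 316 × 448 mm
Z4: 224 × 316 mm
Z5: 158 × 224 mm
→ matches Z4.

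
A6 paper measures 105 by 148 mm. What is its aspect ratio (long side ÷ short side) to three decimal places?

148 / 105 = 1.410
ISO 216 targets √2 ≈ 1.414; the -0.005 deviation is from mm rounding.

1.410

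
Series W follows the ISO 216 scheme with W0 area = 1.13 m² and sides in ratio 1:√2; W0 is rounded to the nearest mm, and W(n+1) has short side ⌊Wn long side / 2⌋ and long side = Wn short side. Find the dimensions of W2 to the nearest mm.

447 × 632 mm

Let W0's short side be w mm. w · w√2 = 1.13 m² = 1,130,000 mm², so w ≈ 893.9 mm and w√2 ≈ 1264.1 mm → W0 = 894 × 1264 mm.
W1: ⌊1264/2⌋ × 894 = 632 × 894 mm
W2: ⌊894/2⌋ × 632 = 447 × 632 mm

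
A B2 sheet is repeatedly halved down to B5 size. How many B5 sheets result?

8

Each ISO step halves the sheet: 1 × B2 → 2 × B3 → 4 × B4 → 8 × B5
From B2 to B5 is 3 halving steps: 2^3 = 8.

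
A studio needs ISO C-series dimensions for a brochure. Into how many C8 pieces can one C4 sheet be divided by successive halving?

C4 = 229 × 324 mm; C8 = 57 × 81 mm.
Each halving step doubles the count; 4 steps from C4 to C8.
2^4 = 16.

16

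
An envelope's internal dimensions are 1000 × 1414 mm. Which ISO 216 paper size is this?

Aspect ratio 1414/1000 ≈ 1.414 — close to the ISO √2 ≈ 1.414.
In the B-series (B0 = 1000 × 1414 mm): B0 = 1000 × 1414 mm.

B0 (1000 × 1414 mm)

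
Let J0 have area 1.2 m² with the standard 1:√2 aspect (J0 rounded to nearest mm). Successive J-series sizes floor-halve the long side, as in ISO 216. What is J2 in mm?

Let J0's short side be w mm. w · w√2 = 1.2 m² = 1,200,000 mm², so w ≈ 921.2 mm and w√2 ≈ 1302.7 mm → J0 = 921 × 1303 mm.
J1: ⌊1303/2⌋ × 921 = 651 × 921 mm
J2: ⌊921/2⌋ × 651 = 460 × 651 mm

460 × 651 mm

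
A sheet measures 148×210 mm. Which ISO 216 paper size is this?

Aspect ratio 210/148 ≈ 1.419 — close to the ISO √2 ≈ 1.414.
In the A-series (A0 area = 1 m²): A5 = 148 × 210 mm.

A5 (148 × 210 mm)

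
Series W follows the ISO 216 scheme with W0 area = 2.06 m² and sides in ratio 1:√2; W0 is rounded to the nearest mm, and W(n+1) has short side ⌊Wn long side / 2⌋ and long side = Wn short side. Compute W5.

213 × 301 mm

Let W0's short side be w mm. w · w√2 = 2.06 m² = 2,060,000 mm², so w ≈ 1206.9 mm and w√2 ≈ 1706.8 mm → W0 = 1207 × 1707 mm.
W1: ⌊1707/2⌋ × 1207 = 853 × 1207 mm
W2: ⌊1207/2⌋ × 853 = 603 × 853 mm
W3: ⌊853/2⌋ × 603 = 426 × 603 mm
W4: ⌊603/2⌋ × 426 = 301 × 426 mm
W5: ⌊426/2⌋ × 301 = 213 × 301 mm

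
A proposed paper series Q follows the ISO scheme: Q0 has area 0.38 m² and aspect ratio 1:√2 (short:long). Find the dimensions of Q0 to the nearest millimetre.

518 × 733 mm

Let the short side be w mm. Then w · w√2 = 0.38 m² = 380,000 mm².
w² = 380,000/√2, so w ≈ 518.4 mm; long side = w√2 ≈ 733.1 mm.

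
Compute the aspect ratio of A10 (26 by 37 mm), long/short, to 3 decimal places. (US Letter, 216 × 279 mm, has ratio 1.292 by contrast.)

1.423

37 / 26 = 1.423
ISO 216 targets √2 ≈ 1.414; the +0.009 deviation is from mm rounding.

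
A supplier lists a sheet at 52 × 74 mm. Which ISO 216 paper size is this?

A8 (52 × 74 mm)

Aspect ratio 74/52 ≈ 1.423 — close to the ISO √2 ≈ 1.414.
In the A-series (A0 area = 1 m²): A8 = 52 × 74 mm.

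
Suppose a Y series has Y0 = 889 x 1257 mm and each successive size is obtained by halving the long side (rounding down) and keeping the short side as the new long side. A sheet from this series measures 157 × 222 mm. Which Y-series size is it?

Y0: 889 × 1257 mm
Y1: 628 × 889 mm
Y2: 444 × 628 mm
Y3: 314 × 444 mm
Y4: 222 × 314 mm
Y5: 157 × 222 mm
Y6: 111 × 157 mm
→ matches Y5.

Y5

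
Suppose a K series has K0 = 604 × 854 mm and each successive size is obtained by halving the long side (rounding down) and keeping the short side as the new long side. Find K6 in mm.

75 × 106 mm

K1: ⌊854/2⌋ × 604 = 427 × 604 mm
K2: ⌊604/2⌋ × 427 = 302 × 427 mm
K3: ⌊427/2⌋ × 302 = 213 × 302 mm
K4: ⌊302/2⌋ × 213 = 151 × 213 mm
K5: ⌊213/2⌋ × 151 = 106 × 151 mm
K6: ⌊151/2⌋ × 106 = 75 × 106 mm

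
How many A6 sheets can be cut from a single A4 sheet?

Each ISO step halves the sheet: 1 × A4 → 2 × A5 → 4 × A6
From A4 to A6 is 2 halving steps: 2^2 = 4.

4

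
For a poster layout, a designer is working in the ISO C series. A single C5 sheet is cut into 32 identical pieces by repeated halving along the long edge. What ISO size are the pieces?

C10

32 = 2^5, so 5 halving steps.
C5 → C6 → … → C10 after 5 steps.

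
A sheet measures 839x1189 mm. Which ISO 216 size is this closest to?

A0 (841 × 1189 mm)

Aspect ratio 1189/839 ≈ 1.417 — close to the ISO √2 ≈ 1.414.
In the A-series (A0 area = 1 m²): A0 = 841 × 1189 mm.
Off by 2 mm total — nearest standard size.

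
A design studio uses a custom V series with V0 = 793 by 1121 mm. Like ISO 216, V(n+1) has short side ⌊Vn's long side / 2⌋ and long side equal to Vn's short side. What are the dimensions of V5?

V1: ⌊1121/2⌋ × 793 = 560 × 793 mm
V2: ⌊793/2⌋ × 560 = 396 × 560 mm
V3: ⌊560/2⌋ × 396 = 280 × 396 mm
V4: ⌊396/2⌋ × 280 = 198 × 280 mm
V5: ⌊280/2⌋ × 198 = 140 × 198 mm

140 × 198 mm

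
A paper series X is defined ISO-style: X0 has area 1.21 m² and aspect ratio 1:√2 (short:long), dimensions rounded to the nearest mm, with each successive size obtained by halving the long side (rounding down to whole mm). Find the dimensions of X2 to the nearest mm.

462 × 654 mm

Let X0's short side be w mm. w · w√2 = 1.21 m² = 1,210,000 mm², so w ≈ 925.0 mm and w√2 ≈ 1308.1 mm → X0 = 925 × 1308 mm.
X1: ⌊1308/2⌋ × 925 = 654 × 925 mm
X2: ⌊925/2⌋ × 654 = 462 × 654 mm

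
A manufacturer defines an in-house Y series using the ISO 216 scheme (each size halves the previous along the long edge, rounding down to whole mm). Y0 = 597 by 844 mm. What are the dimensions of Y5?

Y1 = 422 × 597 mm (from Y0 by 1 halving).
Y2: ⌊597/2⌋ × 422 = 298 × 422 mm
Y3: ⌊422/2⌋ × 298 = 211 × 298 mm
Y4: ⌊298/2⌋ × 211 = 149 × 211 mm
Y5: ⌊211/2⌋ × 149 = 105 × 149 mm

105 × 149 mm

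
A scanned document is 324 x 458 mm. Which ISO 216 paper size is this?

C3 (324 × 458 mm)

Aspect ratio 458/324 ≈ 1.414 — close to the ISO √2 ≈ 1.414.
In the C-series (envelope sizes, between A and B): C3 = 324 × 458 mm.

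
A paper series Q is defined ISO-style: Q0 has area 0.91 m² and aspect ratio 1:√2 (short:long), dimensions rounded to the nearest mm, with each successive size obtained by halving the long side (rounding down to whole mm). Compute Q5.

141 × 200 mm

Let Q0's short side be w mm. w · w√2 = 0.91 m² = 910,000 mm², so w ≈ 802.2 mm and w√2 ≈ 1134.4 mm → Q0 = 802 × 1134 mm.
Q1: ⌊1134/2⌋ × 802 = 567 × 802 mm
Q2: ⌊802/2⌋ × 567 = 401 × 567 mm
Q3: ⌊567/2⌋ × 401 = 283 × 401 mm
Q4: ⌊401/2⌋ × 283 = 200 × 283 mm
Q5: ⌊283/2⌋ × 200 = 141 × 200 mm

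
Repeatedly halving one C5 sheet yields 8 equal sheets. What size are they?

C8

8 = 2^3, so 3 halving steps.
C5 → C6 → … → C8 after 3 steps.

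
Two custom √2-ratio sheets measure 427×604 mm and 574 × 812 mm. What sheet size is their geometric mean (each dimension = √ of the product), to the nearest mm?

Short side: √(427 · 574) = √245098 ≈ 495.1 → 495 mm
Long side: √(604 · 812) = √490448 ≈ 700.3 → 700 mm

495 × 700 mm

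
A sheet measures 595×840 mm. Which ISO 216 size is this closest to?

Aspect ratio 840/595 ≈ 1.412 — close to the ISO √2 ≈ 1.414.
In the A-series (A0 area = 1 m²): A1 = 594 × 841 mm.
Off by 2 mm total — nearest standard size.

A1 (594 × 841 mm)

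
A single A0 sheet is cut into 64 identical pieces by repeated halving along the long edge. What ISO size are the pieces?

64 = 2^6, so 6 halving steps.
A0 → A1 → … → A6 after 6 steps.

A6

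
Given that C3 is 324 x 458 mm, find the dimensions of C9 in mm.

C4: ⌊458/2⌋ × 324 = 229 × 324 mm
C5: ⌊324/2⌋ × 229 = 162 × 229 mm
C6: ⌊229/2⌋ × 162 = 114 × 162 mm
C7: ⌊162/2⌋ × 114 = 81 × 114 mm
C8: ⌊114/2⌋ × 81 = 57 × 81 mm
C9: ⌊81/2⌋ × 57 = 40 × 57 mm

40 × 57 mm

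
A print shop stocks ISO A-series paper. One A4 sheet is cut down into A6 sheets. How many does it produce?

Each ISO step halves the sheet: 1 × A4 → 2 × A5 → 4 × A6
From A4 to A6 is 2 halving steps: 2^2 = 4.

4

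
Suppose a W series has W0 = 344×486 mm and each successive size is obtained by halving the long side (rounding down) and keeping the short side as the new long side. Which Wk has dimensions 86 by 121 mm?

W4

W0: 344 × 486 mm
W1: 243 × 344 mm
W2: 172 × 243 mm
W3: 121 × 172 mm
W4: 86 × 121 mm
W5: 60 × 86 mm
→ matches W4.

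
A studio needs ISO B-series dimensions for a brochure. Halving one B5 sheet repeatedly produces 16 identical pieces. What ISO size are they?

16 = 2^4, so 4 halving steps.
B5 → B6 → … → B9 after 4 steps.

B9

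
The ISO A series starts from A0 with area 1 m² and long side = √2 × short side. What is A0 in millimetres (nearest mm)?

841 × 1189 mm

Let the short side be w mm. Then the long side is w√2 and w · w√2 = 10⁶ mm².
w² = 10⁶/√2, so w = 1000 / 2^(1/4) ≈ 840.9 mm; long side = 1000 · 2^(1/4) ≈ 1189.2 mm.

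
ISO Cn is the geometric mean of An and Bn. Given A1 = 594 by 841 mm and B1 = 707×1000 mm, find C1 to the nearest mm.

Short side: √(594 · 707) = √419958 ≈ 648.0 → 648 mm
Long side: √(841 · 1000) = √841000 ≈ 917.1 → 917 mm

648 × 917 mm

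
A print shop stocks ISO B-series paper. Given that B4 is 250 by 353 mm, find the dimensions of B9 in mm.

B5: ⌊353/2⌋ × 250 = 176 × 250 mm
B6: ⌊250/2⌋ × 176 = 125 × 176 mm
B7: ⌊176/2⌋ × 125 = 88 × 125 mm
B8: ⌊125/2⌋ × 88 = 62 × 88 mm
B9: ⌊88/2⌋ × 62 = 44 × 62 mm

44 × 62 mm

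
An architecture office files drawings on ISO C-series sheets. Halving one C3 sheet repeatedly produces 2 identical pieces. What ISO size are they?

2 = 2^1, so 1 halving step.
C3 → C4 → … → C4 after 1 step.

C4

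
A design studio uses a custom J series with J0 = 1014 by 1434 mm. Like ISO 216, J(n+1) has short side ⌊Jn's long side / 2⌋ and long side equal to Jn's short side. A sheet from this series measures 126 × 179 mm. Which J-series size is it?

J0: 1014 × 1434 mm
J1: 717 × 1014 mm
J2: 507 × 717 mm
J3: 358 × 507 mm
J4: 253 × 358 mm
J5: 179 × 253 mm
J6: 126 × 179 mm
J7: 89 × 126 mm
→ matches J6.

J6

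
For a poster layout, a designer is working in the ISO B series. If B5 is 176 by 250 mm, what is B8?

62 × 88 mm

B6: ⌊250/2⌋ × 176 = 125 × 176 mm
B7: ⌊176/2⌋ × 125 = 88 × 125 mm
B8: ⌊125/2⌋ × 88 = 62 × 88 mm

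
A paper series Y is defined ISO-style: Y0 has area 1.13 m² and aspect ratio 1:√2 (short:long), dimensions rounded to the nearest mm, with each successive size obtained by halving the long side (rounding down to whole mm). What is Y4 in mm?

Let Y0's short side be w mm. w · w√2 = 1.13 m² = 1,130,000 mm², so w ≈ 893.9 mm and w√2 ≈ 1264.1 mm → Y0 = 894 × 1264 mm.
Y1: ⌊1264/2⌋ × 894 = 632 × 894 mm
Y2: ⌊894/2⌋ × 632 = 447 × 632 mm
Y3: ⌊632/2⌋ × 447 = 316 × 447 mm
Y4: ⌊447/2⌋ × 316 = 223 × 316 mm

223 × 316 mm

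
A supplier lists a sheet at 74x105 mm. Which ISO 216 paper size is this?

A7 (74 × 105 mm)

Aspect ratio 105/74 ≈ 1.419 — close to the ISO √2 ≈ 1.414.
In the A-series (A0 area = 1 m²): A7 = 74 × 105 mm.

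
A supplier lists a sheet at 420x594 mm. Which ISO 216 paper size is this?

A2 (420 × 594 mm)

Aspect ratio 594/420 ≈ 1.414 — close to the ISO √2 ≈ 1.414.
In the A-series (A0 area = 1 m²): A2 = 420 × 594 mm.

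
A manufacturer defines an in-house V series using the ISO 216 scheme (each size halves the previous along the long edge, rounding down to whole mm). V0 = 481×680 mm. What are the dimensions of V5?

85 × 120 mm

V1: ⌊680/2⌋ × 481 = 340 × 481 mm
V2: ⌊481/2⌋ × 340 = 240 × 340 mm
V3: ⌊340/2⌋ × 240 = 170 × 240 mm
V4: ⌊240/2⌋ × 170 = 120 × 170 mm
V5: ⌊170/2⌋ × 120 = 85 × 120 mm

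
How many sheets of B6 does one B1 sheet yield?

B1 = 707 × 1000 mm; B6 = 125 × 176 mm.
Each halving step doubles the count; 5 steps from B1 to B6.
2^5 = 32.

32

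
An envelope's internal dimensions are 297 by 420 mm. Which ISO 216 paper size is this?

Aspect ratio 420/297 ≈ 1.414 — close to the ISO √2 ≈ 1.414.
In the A-series (A0 area = 1 m²): A3 = 297 × 420 mm.

A3 (297 × 420 mm)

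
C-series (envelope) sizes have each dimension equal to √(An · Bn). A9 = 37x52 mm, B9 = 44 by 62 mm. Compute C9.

Short side: √(37 · 44) = √1628 ≈ 40.3 → 40 mm
Long side: √(52 · 62) = √3224 ≈ 56.8 → 57 mm

40 × 57 mm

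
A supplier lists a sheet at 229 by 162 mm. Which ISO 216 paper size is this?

Aspect ratio 229/162 ≈ 1.414 — close to the ISO √2 ≈ 1.414.
In the C-series (envelope sizes, between A and B): C5 = 162 × 229 mm.

C5 (162 × 229 mm)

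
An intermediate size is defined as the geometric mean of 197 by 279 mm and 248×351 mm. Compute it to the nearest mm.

221 × 313 mm

Short side: √(197 · 248) = √48856 ≈ 221.0 → 221 mm
Long side: √(279 · 351) = √97929 ≈ 312.9 → 313 mm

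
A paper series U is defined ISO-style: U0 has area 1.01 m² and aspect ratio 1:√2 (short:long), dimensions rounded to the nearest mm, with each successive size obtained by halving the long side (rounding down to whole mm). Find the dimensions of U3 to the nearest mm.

298 × 422 mm

Let U0's short side be w mm. w · w√2 = 1.01 m² = 1,010,000 mm², so w ≈ 845.1 mm and w√2 ≈ 1195.1 mm → U0 = 845 × 1195 mm.
U1: ⌊1195/2⌋ × 845 = 597 × 845 mm
U2: ⌊845/2⌋ × 597 = 422 × 597 mm
U3: ⌊597/2⌋ × 422 = 298 × 422 mm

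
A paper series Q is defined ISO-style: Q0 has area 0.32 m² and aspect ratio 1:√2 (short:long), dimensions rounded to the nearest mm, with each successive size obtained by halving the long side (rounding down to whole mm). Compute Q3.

Let Q0's short side be w mm. w · w√2 = 0.32 m² = 320,000 mm², so w ≈ 475.7 mm and w√2 ≈ 672.7 mm → Q0 = 476 × 673 mm.
Q1: ⌊673/2⌋ × 476 = 336 × 476 mm
Q2: ⌊476/2⌋ × 336 = 238 × 336 mm
Q3: ⌊336/2⌋ × 238 = 168 × 238 mm

168 × 238 mm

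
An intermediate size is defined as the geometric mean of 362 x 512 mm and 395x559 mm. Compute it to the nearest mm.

378 × 535 mm

Short side: √(362 · 395) = √142990 ≈ 378.1 → 378 mm
Long side: √(512 · 559) = √286208 ≈ 535.0 → 535 mm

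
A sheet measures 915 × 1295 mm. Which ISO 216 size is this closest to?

Aspect ratio 1295/915 ≈ 1.415 — close to the ISO √2 ≈ 1.414.
In the C-series (envelope sizes, between A and B): C0 = 917 × 1297 mm.
Off by 4 mm total — nearest standard size.

C0 (917 × 1297 mm)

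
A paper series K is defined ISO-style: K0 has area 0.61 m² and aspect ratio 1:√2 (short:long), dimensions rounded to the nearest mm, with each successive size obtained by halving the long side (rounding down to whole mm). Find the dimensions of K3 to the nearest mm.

232 × 328 mm

Let K0's short side be w mm. w · w√2 = 0.61 m² = 610,000 mm², so w ≈ 656.8 mm and w√2 ≈ 928.8 mm → K0 = 657 × 929 mm.
K1: ⌊929/2⌋ × 657 = 464 × 657 mm
K2: ⌊657/2⌋ × 464 = 328 × 464 mm
K3: ⌊464/2⌋ × 328 = 232 × 328 mm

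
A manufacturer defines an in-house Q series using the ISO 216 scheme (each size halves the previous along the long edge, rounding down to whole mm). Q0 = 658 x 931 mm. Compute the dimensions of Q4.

164 × 232 mm

Q1: ⌊931/2⌋ × 658 = 465 × 658 mm
Q2: ⌊658/2⌋ × 465 = 329 × 465 mm
Q3: ⌊465/2⌋ × 329 = 232 × 329 mm
Q4: ⌊329/2⌋ × 232 = 164 × 232 mm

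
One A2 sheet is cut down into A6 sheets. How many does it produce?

16

Each ISO step halves the sheet: 1 × A2 → 2 × A3 → 4 × A4 → 8 × A5 → …
From A2 to A6 is 4 halving steps: 2^4 = 16.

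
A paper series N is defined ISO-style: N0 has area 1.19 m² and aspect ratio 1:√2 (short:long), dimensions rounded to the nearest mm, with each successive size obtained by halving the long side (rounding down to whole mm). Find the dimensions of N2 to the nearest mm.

458 × 648 mm

Let N0's short side be w mm. w · w√2 = 1.19 m² = 1,190,000 mm², so w ≈ 917.3 mm and w√2 ≈ 1297.3 mm → N0 = 917 × 1297 mm.
N1: ⌊1297/2⌋ × 917 = 648 × 917 mm
N2: ⌊917/2⌋ × 648 = 458 × 648 mm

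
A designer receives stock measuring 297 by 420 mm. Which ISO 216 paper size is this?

A3 (297 × 420 mm)

Aspect ratio 420/297 ≈ 1.414 — close to the ISO √2 ≈ 1.414.
In the A-series (A0 area = 1 m²): A3 = 297 × 420 mm.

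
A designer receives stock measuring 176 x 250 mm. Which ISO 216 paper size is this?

Aspect ratio 250/176 ≈ 1.420 — close to the ISO √2 ≈ 1.414.
In the B-series (B0 = 1000 × 1414 mm): B5 = 176 × 250 mm.

B5 (176 × 250 mm)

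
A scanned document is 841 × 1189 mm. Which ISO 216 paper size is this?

Aspect ratio 1189/841 ≈ 1.414 — close to the ISO √2 ≈ 1.414.
In the A-series (A0 area = 1 m²): A0 = 841 × 1189 mm.

A0 (841 × 1189 mm)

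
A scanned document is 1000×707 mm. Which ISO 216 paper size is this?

Aspect ratio 1000/707 ≈ 1.414 — close to the ISO √2 ≈ 1.414.
In the B-series (B0 = 1000 × 1414 mm): B1 = 707 × 1000 mm.

B1 (707 × 1000 mm)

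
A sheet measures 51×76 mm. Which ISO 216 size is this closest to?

A8 (52 × 74 mm)

Aspect ratio 76/51 ≈ 1.490 (ISO target is √2 ≈ 1.414).
In the A-series (A0 area = 1 m²): A8 = 52 × 74 mm.
Off by 3 mm total — nearest standard size.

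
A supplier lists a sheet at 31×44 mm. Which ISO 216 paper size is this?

Aspect ratio 44/31 ≈ 1.419 — close to the ISO √2 ≈ 1.414.
In the B-series (B0 = 1000 × 1414 mm): B10 = 31 × 44 mm.

B10 (31 × 44 mm)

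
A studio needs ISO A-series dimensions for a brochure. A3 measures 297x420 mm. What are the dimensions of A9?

A4: ⌊420/2⌋ × 297 = 210 × 297 mm
A5: ⌊297/2⌋ × 210 = 148 × 210 mm
A6: ⌊210/2⌋ × 148 = 105 × 148 mm
A7: ⌊148/2⌋ × 105 = 74 × 105 mm
A8: ⌊105/2⌋ × 74 = 52 × 74 mm
A9: ⌊74/2⌋ × 52 = 37 × 52 mm

37 × 52 mm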